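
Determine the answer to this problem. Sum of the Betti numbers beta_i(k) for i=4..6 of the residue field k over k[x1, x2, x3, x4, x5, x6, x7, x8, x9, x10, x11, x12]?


Koszul resolution: beta_i(k)=C(n,i), n=12
C(12,4)=495, C(12,5)=792, C(12,6)=924
Sum=2211


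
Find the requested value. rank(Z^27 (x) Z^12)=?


rank(M(x)N) = rank(M)*rank(N)
27*12 = 324


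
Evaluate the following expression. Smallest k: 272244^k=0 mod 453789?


272244^k mod 453789:
k=1: 272244
k=2: 345744
k=3: 0
First zero at k = 3


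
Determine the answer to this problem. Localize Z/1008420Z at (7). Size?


7-primary part: 1008420=7^5*60
Size=7^5=16807


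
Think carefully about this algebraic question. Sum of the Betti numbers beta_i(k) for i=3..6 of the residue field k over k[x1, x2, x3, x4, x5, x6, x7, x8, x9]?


Koszul resolution: beta_i(k)=C(n,i), n=9
C(9,3)=84, C(9,4)=126, C(9,5)=126, C(9,6)=84
Sum=420


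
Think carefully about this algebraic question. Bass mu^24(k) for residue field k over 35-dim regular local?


C(n,i)=C(35,24)=417225900


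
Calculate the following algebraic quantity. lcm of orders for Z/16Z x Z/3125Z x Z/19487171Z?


Exponent = lcm of the cyclic orders; pairwise coprime => product.
2^4*5^5*11^7=16*3125*19487171=974358550000


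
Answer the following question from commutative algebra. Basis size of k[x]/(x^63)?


Basis: 1,x,...,x^62
dim=63


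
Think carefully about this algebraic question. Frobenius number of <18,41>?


gcd(18,41)=1 => F=ab-a-b=18*41-18-41=738-59=679


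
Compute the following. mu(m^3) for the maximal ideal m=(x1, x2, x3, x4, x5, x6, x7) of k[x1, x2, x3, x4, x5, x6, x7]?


Graded Nakayama: mu(m^d) = dim_k (m^d/m^(d+1)) = #degree-3 monomials in 7 vars
C(n+d-1,d)=C(9,3)=84


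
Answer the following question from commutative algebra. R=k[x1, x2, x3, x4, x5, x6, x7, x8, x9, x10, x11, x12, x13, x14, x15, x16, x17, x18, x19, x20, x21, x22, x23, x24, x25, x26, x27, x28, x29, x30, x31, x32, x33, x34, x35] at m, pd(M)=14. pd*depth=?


pd+depth=35
depth=35-14=21
pd*depth=14*21=294


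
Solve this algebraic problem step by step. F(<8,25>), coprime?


gcd(8,25)=1 => F=ab-a-b=8*25-8-25=200-33=167


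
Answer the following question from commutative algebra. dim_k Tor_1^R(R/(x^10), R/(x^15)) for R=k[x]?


Tor_1(R/I,R/J)=(I cap J)/IJ=(x^15)/(x^25)
dim=25-15=min(10,15)=10


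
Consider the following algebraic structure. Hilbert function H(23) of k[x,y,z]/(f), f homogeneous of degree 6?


C(25,2)-C(19,2)=300-171=129


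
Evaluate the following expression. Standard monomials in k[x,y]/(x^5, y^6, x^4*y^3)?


k[x,y]/I, I = (x^5, y^6, x^4*y^3)
Rect: 5x6=30. Corner: (5-4)x(6-3)=3.
dim = 30-3 = 27


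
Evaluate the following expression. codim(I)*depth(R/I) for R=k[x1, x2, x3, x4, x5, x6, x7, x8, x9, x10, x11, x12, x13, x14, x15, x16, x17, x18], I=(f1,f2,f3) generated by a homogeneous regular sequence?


codim=3, depth=dim(R/I)=18-3=15
Product=3*15=45


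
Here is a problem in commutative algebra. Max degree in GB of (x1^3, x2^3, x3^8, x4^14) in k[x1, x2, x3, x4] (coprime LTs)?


Pure powers, coprime LTs => already GB.
Degrees: 3, 3, 8, 14
Max=14


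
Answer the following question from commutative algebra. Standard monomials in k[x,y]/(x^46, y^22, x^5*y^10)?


k[x,y]/I, I = (x^46, y^22, x^5*y^10)
Rect: 46x22=1012. Corner: (46-5)x(22-10)=492.
dim = 1012-492 = 520


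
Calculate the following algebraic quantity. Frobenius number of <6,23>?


gcd(6,23)=1 => F=ab-a-b=6*23-6-23=138-29=109


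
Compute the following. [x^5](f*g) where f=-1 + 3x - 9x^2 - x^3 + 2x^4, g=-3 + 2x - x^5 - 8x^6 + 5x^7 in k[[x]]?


[x^5] = sum a_i*b_j, i+j=5
  -1*-1=1
  2*2=4
Sum=5


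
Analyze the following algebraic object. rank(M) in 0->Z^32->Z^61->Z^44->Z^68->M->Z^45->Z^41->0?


Alt sum=0:
(-1)^0*32 + (-1)^1*61 + (-1)^2*44 + (-1)^3*68 + (-1)^4*? + (-1)^5*45 + (-1)^6*41=0
rank(M)=57


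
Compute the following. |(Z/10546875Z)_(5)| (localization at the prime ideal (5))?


5-primary part: 10546875=5^8*27
Size=5^8=390625


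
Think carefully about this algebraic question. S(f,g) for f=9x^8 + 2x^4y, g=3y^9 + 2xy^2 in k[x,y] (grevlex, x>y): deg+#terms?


LT(f)=9x^8, LT(g)=3y^9
lcm(LM)=x^8y^9
S(f,g) (scaled by 27 to clear denominators) = 3y^9*f - 9x^8*g = 6x^4y^10 - 18x^9y^2
2 terms, deg 14.
14+2=16


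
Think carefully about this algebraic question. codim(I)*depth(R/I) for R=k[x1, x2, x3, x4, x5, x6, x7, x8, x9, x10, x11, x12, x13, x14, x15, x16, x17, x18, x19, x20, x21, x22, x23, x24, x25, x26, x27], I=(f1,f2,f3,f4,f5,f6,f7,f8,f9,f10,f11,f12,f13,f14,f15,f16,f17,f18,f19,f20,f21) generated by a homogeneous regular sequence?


codim=21, depth=dim(R/I)=27-21=6
Product=21*6=126


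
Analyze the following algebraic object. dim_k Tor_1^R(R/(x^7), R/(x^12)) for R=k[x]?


Tor_1(R/I,R/J)=(I cap J)/IJ=(x^12)/(x^19)
dim=19-12=min(7,12)=7


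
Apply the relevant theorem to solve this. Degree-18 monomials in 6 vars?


C(d+n-1,n-1)=C(23,5)=33649


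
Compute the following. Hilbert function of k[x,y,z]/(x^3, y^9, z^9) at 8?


Need i<3, j<9, k<9 with i+j+k=8.
For each i, j ranges over max(0,8-i-8)..min(8,8-i):
  i=0: j in [0,8] -> 9
  i=1: j in [0,7] -> 8
  i=2: j in [0,6] -> 7
H(8) = 9+8+7 = 24


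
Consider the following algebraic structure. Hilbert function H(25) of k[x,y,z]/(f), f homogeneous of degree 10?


C(27,2)-C(17,2)=351-136=215


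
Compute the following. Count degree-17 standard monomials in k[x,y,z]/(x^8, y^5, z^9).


Need i<8, j<5, k<9 with i+j+k=17.
For each i, j ranges over max(0,17-i-8)..min(4,17-i):
  i=0: j in [9,4] -> 0
  i=1: j in [8,4] -> 0
  i=2: j in [7,4] -> 0
  i=3: j in [6,4] -> 0
  i=4: j in [5,4] -> 0
  i=5: j in [4,4] -> 1
  i=6: j in [3,4] -> 2
  i=7: j in [2,4] -> 3
H(17) = 0+0+0+0+0+1+2+3 = 6


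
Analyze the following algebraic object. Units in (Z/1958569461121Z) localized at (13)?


Local ring = Z/815730721Z.
phi(815730721) = 13^7*(13-1) = 752982204


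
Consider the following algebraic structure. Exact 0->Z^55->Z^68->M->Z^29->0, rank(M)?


Alt sum=0:
(-1)^0*55 + (-1)^1*68 + (-1)^2*? + (-1)^3*29=0
rank(M)=42


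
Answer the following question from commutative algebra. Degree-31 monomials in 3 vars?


C(d+n-1,n-1)=C(33,2)=528


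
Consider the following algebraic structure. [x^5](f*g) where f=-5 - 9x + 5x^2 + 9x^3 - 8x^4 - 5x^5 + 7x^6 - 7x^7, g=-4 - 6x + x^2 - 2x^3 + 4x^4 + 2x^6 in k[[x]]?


[x^5] = sum a_i*b_j, i+j=5
  -9*4=-36
  5*-2=-10
  9*1=9
  -8*-6=48
  -5*-4=20
Sum=31


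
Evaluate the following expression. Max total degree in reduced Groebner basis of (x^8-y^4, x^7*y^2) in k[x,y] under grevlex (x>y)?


LT(f1)=x^8, LT(f2)=x^7y^2, lcm=x^8y^2
S(f1,f2) = y^2*f1 - x^1*f2 = -y^6
Reduced GB = {f1, f2, y^6}; degrees 8, 9, 6
Max = 9


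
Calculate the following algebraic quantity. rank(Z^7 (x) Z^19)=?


rank(M(x)N) = rank(M)*rank(N)
7*19 = 133


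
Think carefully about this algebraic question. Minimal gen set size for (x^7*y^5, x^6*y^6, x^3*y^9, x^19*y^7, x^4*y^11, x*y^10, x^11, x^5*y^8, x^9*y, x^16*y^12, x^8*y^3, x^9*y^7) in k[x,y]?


Remove redundant (divisible by others).
x^9*y^7 redundant.
x^19*y^7 redundant.
x^4*y^11 redundant.
x^16*y^12 redundant.
Min: x^11, x^9*y, x^8*y^3, x^7*y^5, x^6*y^6, x^5*y^8, x^3*y^9, x*y^10
Count=8


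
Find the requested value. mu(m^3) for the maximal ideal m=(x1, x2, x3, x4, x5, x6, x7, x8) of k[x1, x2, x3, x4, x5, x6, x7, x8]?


Graded Nakayama: mu(m^d) = dim_k (m^d/m^(d+1)) = #degree-3 monomials in 8 vars
C(n+d-1,d)=C(10,3)=120


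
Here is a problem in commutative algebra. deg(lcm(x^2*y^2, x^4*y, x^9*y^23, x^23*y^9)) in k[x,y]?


lcm = componentwise max:
x: max(2,4,9,23)=23
y: max(2,1,23,9)=23
Total=23+23=46


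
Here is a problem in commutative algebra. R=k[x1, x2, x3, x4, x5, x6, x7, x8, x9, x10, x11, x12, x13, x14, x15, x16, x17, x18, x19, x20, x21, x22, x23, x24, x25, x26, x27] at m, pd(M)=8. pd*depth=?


pd+depth=27
depth=27-8=19
pd*depth=8*19=152


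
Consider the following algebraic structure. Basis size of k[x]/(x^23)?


Basis: 1,x,...,x^22
dim=23


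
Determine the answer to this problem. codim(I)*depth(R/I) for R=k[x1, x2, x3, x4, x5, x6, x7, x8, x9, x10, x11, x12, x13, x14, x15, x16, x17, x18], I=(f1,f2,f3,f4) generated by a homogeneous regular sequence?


codim=4, depth=dim(R/I)=18-4=14
Product=4*14=56


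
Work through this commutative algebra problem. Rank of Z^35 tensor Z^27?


rank(M(x)N) = rank(M)*rank(N)
35*27 = 945


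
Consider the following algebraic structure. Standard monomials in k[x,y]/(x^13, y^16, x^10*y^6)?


k[x,y]/I, I = (x^13, y^16, x^10*y^6)
Rect: 13x16=208. Corner: (13-10)x(16-6)=30.
dim = 208-30 = 178


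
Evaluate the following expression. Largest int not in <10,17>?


gcd(10,17)=1 => F=ab-a-b=10*17-10-17=170-27=143


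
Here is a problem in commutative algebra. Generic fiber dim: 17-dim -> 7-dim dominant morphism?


dim(fiber)=dim(X)-dim(Y)=17-7=10


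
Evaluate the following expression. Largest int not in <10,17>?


gcd(10,17)=1 => F=ab-a-b=10*17-10-17=170-27=143


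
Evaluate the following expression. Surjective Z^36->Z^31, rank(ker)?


rank(ker) = 36-31 = 5


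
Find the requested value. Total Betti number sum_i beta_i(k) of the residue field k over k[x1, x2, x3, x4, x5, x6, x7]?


Koszul resolution: beta_i(k)=C(n,i), n=7
sum_i C(7,i) = 2^7 = 128


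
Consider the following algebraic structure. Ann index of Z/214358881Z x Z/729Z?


Exponent = lcm of the cyclic orders; pairwise coprime => product.
11^8*3^6=214358881*729=156267624249


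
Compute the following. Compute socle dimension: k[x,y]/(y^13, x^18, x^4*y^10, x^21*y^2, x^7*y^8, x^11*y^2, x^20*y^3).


Socle = ann(m) = span of standard monomials u with x*u, y*u in I (staircase corners).
Redundant generators: x^21*y^2, x^20*y^3
Minimal generators: x^18, x^11*y^2, x^7*y^8, x^4*y^10, y^13
Corners: x^3y^12, x^6y^9, x^10y^7, x^17y
Socle dim=4


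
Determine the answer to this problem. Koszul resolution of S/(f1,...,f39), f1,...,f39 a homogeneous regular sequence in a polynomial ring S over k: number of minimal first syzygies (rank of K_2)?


Regular sequence => Koszul complex is the minimal free resolution.
Syz_1 minimally generated by Koszul relations f_i*e_j - f_j*e_i (i<j): mu(Syz_1) = beta_2 = C(m,2) = m(m-1)/2
m=39
39*38/2 = 741


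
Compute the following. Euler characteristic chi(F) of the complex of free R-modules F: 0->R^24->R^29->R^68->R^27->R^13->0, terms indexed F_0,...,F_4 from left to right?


chi = sum (-1)^i * rank:
(-1)^0*24=24
(-1)^1*29=-29
(-1)^2*68=68
(-1)^3*27=-27
(-1)^4*13=13
chi=49


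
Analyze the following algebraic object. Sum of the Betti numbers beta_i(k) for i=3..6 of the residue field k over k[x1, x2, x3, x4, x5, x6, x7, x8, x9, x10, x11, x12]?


Koszul resolution: beta_i(k)=C(n,i), n=12
C(12,3)=220, C(12,4)=495, C(12,5)=792, C(12,6)=924
Sum=2431


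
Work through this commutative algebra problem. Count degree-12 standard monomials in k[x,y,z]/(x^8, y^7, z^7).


Need i<8, j<7, k<7 with i+j+k=12.
For each i, j ranges over max(0,12-i-6)..min(6,12-i):
  i=0: j in [6,6] -> 1
  i=1: j in [5,6] -> 2
  i=2: j in [4,6] -> 3
  i=3: j in [3,6] -> 4
  i=4: j in [2,6] -> 5
  i=5: j in [1,6] -> 6
  i=6: j in [0,6] -> 7
  i=7: j in [0,5] -> 6
H(12) = 1+2+3+4+5+6+7+6 = 34


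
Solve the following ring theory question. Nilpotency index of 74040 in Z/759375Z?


74040^k mod 759375:
k=1: 74040
k=2: 752850
k=3: 610875
k=4: 50625
k=5: 0
First zero at k = 5


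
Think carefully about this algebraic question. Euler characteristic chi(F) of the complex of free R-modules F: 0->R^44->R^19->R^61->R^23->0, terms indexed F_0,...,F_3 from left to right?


chi = sum (-1)^i * rank:
(-1)^0*44=44
(-1)^1*19=-19
(-1)^2*61=61
(-1)^3*23=-23
chi=63


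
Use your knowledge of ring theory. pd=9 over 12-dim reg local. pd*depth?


pd+depth=12
depth=12-9=3
pd*depth=9*3=27


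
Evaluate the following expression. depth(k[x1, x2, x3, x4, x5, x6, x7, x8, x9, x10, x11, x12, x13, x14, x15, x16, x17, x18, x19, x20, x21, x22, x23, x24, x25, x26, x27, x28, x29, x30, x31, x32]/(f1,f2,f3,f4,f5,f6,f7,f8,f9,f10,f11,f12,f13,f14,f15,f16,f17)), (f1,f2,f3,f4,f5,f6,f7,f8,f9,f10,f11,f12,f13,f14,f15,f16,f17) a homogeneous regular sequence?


depth(R)=32
depth(R/I)=32-17=15


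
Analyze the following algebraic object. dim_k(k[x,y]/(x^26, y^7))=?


Basis: x^i*y^j, i<26, j<7
26*7=182


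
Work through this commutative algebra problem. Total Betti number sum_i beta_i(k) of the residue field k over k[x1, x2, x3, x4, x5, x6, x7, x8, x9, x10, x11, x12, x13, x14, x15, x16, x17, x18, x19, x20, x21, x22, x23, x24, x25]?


Koszul resolution: beta_i(k)=C(n,i), n=25
sum_i C(25,i) = 2^25 = 33554432


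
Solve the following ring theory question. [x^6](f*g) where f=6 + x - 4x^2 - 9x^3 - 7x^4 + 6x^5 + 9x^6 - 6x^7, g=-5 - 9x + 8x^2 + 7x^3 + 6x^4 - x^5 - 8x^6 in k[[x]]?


[x^6] = sum a_i*b_j, i+j=6
  6*-8=-48
  1*-1=-1
  -4*6=-24
  -9*7=-63
  -7*8=-56
  6*-9=-54
  9*-5=-45
Sum=-291


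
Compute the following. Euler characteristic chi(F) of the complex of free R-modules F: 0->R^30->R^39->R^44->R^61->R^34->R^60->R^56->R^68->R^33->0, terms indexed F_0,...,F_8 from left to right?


chi = sum (-1)^i * rank:
(-1)^0*30=30
(-1)^1*39=-39
(-1)^2*44=44
(-1)^3*61=-61
(-1)^4*34=34
(-1)^5*60=-60
(-1)^6*56=56
(-1)^7*68=-68
(-1)^8*33=33
chi=-31


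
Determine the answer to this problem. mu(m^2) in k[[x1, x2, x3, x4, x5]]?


C(n+d-1,d)=C(6,2)=15


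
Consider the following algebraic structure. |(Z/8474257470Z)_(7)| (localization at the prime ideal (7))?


7-primary part: 8474257470=7^10*30
Size=7^10=282475249


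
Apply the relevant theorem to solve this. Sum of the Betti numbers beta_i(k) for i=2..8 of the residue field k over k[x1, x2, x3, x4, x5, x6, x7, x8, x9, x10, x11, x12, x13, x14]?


Koszul resolution: beta_i(k)=C(n,i), n=14
C(14,2)=91, C(14,3)=364, C(14,4)=1001, C(14,5)=2002, C(14,6)=3003, C(14,7)=3432, C(14,8)=3003
Sum=12896


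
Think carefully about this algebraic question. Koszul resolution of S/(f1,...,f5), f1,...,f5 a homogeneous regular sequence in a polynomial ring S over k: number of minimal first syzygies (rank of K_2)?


Regular sequence => Koszul complex is the minimal free resolution.
Syz_1 minimally generated by Koszul relations f_i*e_j - f_j*e_i (i<j): mu(Syz_1) = beta_2 = C(m,2) = m(m-1)/2
m=5
5*4/2 = 10


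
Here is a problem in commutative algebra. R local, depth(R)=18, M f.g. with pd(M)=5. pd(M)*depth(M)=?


pd+depth=18
depth=18-5=13
pd*depth=5*13=65


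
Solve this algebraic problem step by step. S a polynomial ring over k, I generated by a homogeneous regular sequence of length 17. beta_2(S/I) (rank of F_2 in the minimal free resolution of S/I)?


Regular sequence => Koszul complex is the minimal free resolution.
Syz_1 minimally generated by Koszul relations f_i*e_j - f_j*e_i (i<j): mu(Syz_1) = beta_2 = C(m,2) = m(m-1)/2
m=17
17*16/2 = 136


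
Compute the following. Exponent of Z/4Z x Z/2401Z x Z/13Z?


Exponent = lcm of the cyclic orders; pairwise coprime => product.
2^2*7^4*13^1=4*2401*13=124852


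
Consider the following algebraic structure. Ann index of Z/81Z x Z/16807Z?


Exponent = lcm of the cyclic orders; pairwise coprime => product.
3^4*7^5=81*16807=1361367


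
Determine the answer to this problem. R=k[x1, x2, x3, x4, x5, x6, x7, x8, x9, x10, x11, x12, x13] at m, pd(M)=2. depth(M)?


pd+depth=depth(R)=13
depth=13-2=11


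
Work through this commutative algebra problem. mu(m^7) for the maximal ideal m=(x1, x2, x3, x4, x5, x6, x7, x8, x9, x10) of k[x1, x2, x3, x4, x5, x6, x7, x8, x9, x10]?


Graded Nakayama: mu(m^d) = dim_k (m^d/m^(d+1)) = #degree-7 monomials in 10 vars
C(n+d-1,d)=C(16,7)=11440


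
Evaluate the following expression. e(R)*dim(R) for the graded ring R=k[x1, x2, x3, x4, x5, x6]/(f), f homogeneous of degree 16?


e(R)=deg(f)=16, dim(R)=6-1=5
e*dim=16*5=80


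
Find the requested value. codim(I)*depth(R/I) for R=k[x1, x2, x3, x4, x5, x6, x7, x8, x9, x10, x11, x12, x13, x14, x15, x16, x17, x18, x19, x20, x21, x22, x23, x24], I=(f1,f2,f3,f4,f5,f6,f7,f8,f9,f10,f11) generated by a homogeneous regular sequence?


codim=11, depth=dim(R/I)=24-11=13
Product=11*13=143


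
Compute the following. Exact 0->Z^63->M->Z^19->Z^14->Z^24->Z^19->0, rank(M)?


Alt sum=0:
(-1)^0*63 + (-1)^1*? + (-1)^2*19 + (-1)^3*14 + (-1)^4*24 + (-1)^5*19=0
rank(M)=73


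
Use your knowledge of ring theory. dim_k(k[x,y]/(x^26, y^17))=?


Basis: x^i*y^j, i<26, j<17
26*17=442


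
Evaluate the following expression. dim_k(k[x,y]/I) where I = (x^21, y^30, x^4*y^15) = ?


k[x,y]/I, I = (x^21, y^30, x^4*y^15)
Rect: 21x30=630. Corner: (21-4)x(30-15)=255.
dim = 630-255 = 375


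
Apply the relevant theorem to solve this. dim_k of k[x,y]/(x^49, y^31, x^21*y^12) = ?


k[x,y]/I, I = (x^49, y^31, x^21*y^12)
Rect: 49x31=1519. Corner: (49-21)x(31-12)=532.
dim = 1519-532 = 987


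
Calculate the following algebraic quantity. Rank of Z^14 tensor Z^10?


rank(M(x)N) = rank(M)*rank(N)
14*10 = 140


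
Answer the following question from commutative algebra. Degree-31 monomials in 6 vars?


C(d+n-1,n-1)=C(36,5)=376992


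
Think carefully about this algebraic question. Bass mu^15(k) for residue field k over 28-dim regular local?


C(n,i)=C(28,15)=37442160


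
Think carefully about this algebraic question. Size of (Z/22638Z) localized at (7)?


7-primary part: 22638=7^3*66
Size=7^3=343


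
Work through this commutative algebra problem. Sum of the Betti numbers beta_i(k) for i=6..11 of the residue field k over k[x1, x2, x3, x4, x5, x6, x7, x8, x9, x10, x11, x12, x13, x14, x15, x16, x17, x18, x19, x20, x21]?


Koszul resolution: beta_i(k)=C(n,i), n=21
C(21,6)=54264, C(21,7)=116280, C(21,8)=203490, C(21,9)=293930, C(21,10)=352716, C(21,11)=352716
Sum=1373396


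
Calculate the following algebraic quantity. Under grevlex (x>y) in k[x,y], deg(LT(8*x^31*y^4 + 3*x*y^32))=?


LT: 8*x^31*y^4
deg_x=31, deg_y=4
Total=31+4=35


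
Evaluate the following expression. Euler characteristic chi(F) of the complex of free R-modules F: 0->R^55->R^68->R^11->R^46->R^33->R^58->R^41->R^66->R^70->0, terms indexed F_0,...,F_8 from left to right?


chi = sum (-1)^i * rank:
(-1)^0*55=55
(-1)^1*68=-68
(-1)^2*11=11
(-1)^3*46=-46
(-1)^4*33=33
(-1)^5*58=-58
(-1)^6*41=41
(-1)^7*66=-66
(-1)^8*70=70
chi=-28


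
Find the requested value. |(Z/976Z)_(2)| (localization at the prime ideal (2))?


2-primary part: 976=2^4*61
Size=2^4=16


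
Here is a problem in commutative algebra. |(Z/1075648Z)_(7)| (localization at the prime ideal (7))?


7-primary part: 1075648=7^5*64
Size=7^5=16807


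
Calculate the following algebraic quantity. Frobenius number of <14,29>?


gcd(14,29)=1 => F=ab-a-b=14*29-14-29=406-43=363


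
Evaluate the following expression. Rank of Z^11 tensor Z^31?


rank(M(x)N) = rank(M)*rank(N)
11*31 = 341


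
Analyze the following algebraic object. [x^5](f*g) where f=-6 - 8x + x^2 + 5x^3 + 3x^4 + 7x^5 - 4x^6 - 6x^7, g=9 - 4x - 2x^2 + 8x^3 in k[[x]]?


[x^5] = sum a_i*b_j, i+j=5
  1*8=8
  5*-2=-10
  3*-4=-12
  7*9=63
Sum=49


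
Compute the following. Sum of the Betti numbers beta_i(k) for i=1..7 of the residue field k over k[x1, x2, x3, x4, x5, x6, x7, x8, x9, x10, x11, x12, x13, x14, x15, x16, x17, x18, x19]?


Koszul resolution: beta_i(k)=C(n,i), n=19
C(19,1)=19, C(19,2)=171, C(19,3)=969, C(19,4)=3876, C(19,5)=11628, C(19,6)=27132, C(19,7)=50388
Sum=94183


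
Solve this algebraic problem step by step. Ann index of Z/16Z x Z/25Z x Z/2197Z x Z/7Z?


Exponent = lcm of the cyclic orders; pairwise coprime => product.
2^4*5^2*13^3*7^1=16*25*2197*7=6151600


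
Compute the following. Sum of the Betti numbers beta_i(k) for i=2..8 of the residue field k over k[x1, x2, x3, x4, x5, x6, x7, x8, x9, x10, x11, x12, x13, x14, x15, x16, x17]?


Koszul resolution: beta_i(k)=C(n,i), n=17
C(17,2)=136, C(17,3)=680, C(17,4)=2380, C(17,5)=6188, C(17,6)=12376, C(17,7)=19448, C(17,8)=24310
Sum=65518


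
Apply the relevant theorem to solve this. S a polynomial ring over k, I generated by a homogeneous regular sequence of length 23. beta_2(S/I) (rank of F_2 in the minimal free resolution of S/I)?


Regular sequence => Koszul complex is the minimal free resolution.
Syz_1 minimally generated by Koszul relations f_i*e_j - f_j*e_i (i<j): mu(Syz_1) = beta_2 = C(m,2) = m(m-1)/2
m=23
23*22/2 = 253


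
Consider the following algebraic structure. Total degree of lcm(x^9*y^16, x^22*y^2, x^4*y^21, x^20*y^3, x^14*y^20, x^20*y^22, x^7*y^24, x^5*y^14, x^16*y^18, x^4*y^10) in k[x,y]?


lcm = componentwise max:
x: max(9,22,4,20,14,20,7,5,16,4)=22
y: max(16,2,21,3,20,22,24,14,18,10)=24
Total=22+24=46


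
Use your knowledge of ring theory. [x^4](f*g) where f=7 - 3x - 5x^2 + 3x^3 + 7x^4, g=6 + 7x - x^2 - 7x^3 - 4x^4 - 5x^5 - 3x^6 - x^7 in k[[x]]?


[x^4] = sum a_i*b_j, i+j=4
  7*-4=-28
  -3*-7=21
  -5*-1=5
  3*7=21
  7*6=42
Sum=61


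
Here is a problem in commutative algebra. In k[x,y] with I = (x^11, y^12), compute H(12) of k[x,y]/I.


k[x,y], I = (x^11, y^12), d = 12
Need i < 11 and d-i < 12.
Range: 1 <= i <= 10.
H(12) = 10


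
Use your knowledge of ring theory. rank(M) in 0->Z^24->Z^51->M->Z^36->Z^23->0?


Alt sum=0:
(-1)^0*24 + (-1)^1*51 + (-1)^2*? + (-1)^3*36 + (-1)^4*23=0
rank(M)=40


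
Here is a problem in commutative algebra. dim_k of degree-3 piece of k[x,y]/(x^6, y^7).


k[x,y], I = (x^6, y^7), d = 3
Need i < 6 and d-i < 7.
Range: 0 <= i <= 3.
H(3) = 4


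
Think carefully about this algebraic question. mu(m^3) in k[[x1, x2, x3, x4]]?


C(n+d-1,d)=C(6,3)=20


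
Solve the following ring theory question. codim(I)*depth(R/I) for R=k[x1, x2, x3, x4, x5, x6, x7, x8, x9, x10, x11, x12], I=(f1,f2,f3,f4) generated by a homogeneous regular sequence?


codim=4, depth=dim(R/I)=12-4=8
Product=4*8=32


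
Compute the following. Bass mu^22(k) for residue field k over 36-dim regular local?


C(n,i)=C(36,22)=3796297200


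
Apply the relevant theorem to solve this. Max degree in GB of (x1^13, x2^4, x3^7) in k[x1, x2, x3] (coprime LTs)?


Pure powers, coprime LTs => already GB.
Degrees: 13, 4, 7
Max=13


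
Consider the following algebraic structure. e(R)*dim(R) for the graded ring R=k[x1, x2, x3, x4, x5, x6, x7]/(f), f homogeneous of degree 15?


e(R)=deg(f)=15, dim(R)=7-1=6
e*dim=15*6=90


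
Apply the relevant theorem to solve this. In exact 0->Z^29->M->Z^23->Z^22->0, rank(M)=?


Alt sum=0:
(-1)^0*29 + (-1)^1*? + (-1)^2*23 + (-1)^3*22=0
rank(M)=30


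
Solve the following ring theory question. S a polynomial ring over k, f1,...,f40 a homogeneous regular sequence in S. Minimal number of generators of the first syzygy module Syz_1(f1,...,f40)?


Regular sequence => Koszul complex is the minimal free resolution.
Syz_1 minimally generated by Koszul relations f_i*e_j - f_j*e_i (i<j): mu(Syz_1) = beta_2 = C(m,2) = m(m-1)/2
m=40
40*39/2 = 780


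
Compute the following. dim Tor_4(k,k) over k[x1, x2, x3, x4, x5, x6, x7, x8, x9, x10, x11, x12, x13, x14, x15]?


Koszul: C(n,i)=C(15,4)=1365


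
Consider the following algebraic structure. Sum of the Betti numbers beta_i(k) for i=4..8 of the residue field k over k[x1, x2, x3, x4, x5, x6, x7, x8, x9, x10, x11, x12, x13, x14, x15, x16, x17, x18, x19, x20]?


Koszul resolution: beta_i(k)=C(n,i), n=20
C(20,4)=4845, C(20,5)=15504, C(20,6)=38760, C(20,7)=77520, C(20,8)=125970
Sum=262599


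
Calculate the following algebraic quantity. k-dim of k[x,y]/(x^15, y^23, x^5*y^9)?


k[x,y]/I, I = (x^15, y^23, x^5*y^9)
Rect: 15x23=345. Corner: (15-5)x(23-9)=140.
dim = 345-140 = 205


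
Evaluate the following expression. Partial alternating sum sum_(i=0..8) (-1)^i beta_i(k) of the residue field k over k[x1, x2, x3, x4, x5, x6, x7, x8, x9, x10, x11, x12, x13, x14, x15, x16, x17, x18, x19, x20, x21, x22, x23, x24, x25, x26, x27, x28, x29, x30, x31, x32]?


Koszul resolution: beta_i(k)=C(n,i), n=32
sum_(i=0..p) (-1)^i C(n,i) = (-1)^p C(n-1,p)
(-1)^8*C(31,8) = (-1)^8*7888725 = 7888725


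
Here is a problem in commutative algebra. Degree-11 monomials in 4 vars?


C(d+n-1,n-1)=C(14,3)=364


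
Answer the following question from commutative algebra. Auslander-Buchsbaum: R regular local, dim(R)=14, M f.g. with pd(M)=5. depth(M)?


pd+depth=depth(R)=14
depth=14-5=9


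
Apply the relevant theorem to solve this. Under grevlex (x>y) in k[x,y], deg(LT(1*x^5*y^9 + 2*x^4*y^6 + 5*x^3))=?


LT: 1*x^5*y^9
deg_x=5, deg_y=9
Total=5+9=14


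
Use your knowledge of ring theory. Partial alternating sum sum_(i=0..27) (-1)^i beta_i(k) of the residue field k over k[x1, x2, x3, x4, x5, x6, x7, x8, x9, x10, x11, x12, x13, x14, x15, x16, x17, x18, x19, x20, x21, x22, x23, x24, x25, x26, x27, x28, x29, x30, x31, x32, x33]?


Koszul resolution: beta_i(k)=C(n,i), n=33
sum_(i=0..p) (-1)^i C(n,i) = (-1)^p C(n-1,p)
(-1)^27*C(32,27) = (-1)^27*201376 = -201376


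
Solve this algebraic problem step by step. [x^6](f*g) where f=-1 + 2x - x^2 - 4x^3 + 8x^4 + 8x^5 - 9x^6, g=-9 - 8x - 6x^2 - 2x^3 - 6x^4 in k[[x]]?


[x^6] = sum a_i*b_j, i+j=6
  -1*-6=6
  -4*-2=8
  8*-6=-48
  8*-8=-64
  -9*-9=81
Sum=-17


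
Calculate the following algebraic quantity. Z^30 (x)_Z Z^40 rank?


rank(M(x)N) = rank(M)*rank(N)
30*40 = 1200


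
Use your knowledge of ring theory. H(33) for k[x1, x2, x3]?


C(d+n-1,n-1)=C(35,2)=595


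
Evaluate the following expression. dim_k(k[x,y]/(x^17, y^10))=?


Basis: x^i*y^j, i<17, j<10
17*10=170


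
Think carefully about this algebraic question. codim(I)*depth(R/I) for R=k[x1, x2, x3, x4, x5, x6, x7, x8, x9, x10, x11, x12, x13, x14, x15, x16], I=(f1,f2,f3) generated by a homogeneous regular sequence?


codim=3, depth=dim(R/I)=16-3=13
Product=3*13=39


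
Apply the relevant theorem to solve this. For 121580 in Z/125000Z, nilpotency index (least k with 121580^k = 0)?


121580^k mod 125000:
k=1: 121580
k=2: 71400
k=3: 62000
k=4: 85000
k=5: 50000
k=6: 0
First zero at k = 6


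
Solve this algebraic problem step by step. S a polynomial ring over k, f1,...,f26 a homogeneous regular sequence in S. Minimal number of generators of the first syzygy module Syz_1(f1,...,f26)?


Regular sequence => Koszul complex is the minimal free resolution.
Syz_1 minimally generated by Koszul relations f_i*e_j - f_j*e_i (i<j): mu(Syz_1) = beta_2 = C(m,2) = m(m-1)/2
m=26
26*25/2 = 325


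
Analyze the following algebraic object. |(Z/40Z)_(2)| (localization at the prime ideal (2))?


2-primary part: 40=2^3*5
Size=2^3=8


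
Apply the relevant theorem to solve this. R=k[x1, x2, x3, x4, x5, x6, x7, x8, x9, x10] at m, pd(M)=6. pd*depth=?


pd+depth=10
depth=10-6=4
pd*depth=6*4=24


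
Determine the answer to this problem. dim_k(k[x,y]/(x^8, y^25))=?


Basis: x^i*y^j, i<8, j<25
8*25=200


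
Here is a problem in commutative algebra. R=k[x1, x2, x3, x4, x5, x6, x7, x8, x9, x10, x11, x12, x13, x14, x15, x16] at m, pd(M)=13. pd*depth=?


pd+depth=16
depth=16-13=3
pd*depth=13*3=39


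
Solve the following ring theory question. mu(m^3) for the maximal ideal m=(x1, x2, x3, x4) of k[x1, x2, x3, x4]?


Graded Nakayama: mu(m^d) = dim_k (m^d/m^(d+1)) = #degree-3 monomials in 4 vars
C(n+d-1,d)=C(6,3)=20


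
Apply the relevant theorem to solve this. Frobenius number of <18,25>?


gcd(18,25)=1 => F=ab-a-b=18*25-18-25=450-43=407


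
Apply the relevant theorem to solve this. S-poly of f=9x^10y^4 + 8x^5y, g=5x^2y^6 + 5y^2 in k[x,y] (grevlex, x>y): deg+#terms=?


LT(f)=9x^10y^4, LT(g)=5x^2y^6
lcm(LM)=x^10y^6
S(f,g) (scaled by 45 to clear denominators) = 5y^2*f - 9x^8*g = -45x^8y^2 + 40x^5y^3
2 terms, deg 10.
10+2=12


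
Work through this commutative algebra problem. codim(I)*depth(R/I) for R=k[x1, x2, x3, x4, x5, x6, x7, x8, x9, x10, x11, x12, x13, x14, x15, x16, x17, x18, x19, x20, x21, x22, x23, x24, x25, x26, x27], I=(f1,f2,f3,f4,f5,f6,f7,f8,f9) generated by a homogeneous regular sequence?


codim=9, depth=dim(R/I)=27-9=18
Product=9*18=162


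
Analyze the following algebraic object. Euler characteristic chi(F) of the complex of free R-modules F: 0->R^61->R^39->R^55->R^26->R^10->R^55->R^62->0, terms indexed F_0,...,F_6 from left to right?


chi = sum (-1)^i * rank:
(-1)^0*61=61
(-1)^1*39=-39
(-1)^2*55=55
(-1)^3*26=-26
(-1)^4*10=10
(-1)^5*55=-55
(-1)^6*62=62
chi=68


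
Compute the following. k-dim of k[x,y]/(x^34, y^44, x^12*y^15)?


k[x,y]/I, I = (x^34, y^44, x^12*y^15)
Rect: 34x44=1496. Corner: (34-12)x(44-15)=638.
dim = 1496-638 = 858


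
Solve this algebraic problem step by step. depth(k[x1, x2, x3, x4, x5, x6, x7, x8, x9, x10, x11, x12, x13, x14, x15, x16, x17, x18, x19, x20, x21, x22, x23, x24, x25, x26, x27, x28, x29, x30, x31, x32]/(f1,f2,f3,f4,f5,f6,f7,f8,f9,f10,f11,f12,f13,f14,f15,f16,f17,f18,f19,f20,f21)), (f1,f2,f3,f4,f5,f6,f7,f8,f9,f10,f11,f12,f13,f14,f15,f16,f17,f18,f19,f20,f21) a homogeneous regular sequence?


depth(R)=32
depth(R/I)=32-21=11


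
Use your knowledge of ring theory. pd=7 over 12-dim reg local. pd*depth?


pd+depth=12
depth=12-7=5
pd*depth=7*5=35


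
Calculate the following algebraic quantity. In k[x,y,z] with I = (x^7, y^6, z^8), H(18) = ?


Need i<7, j<6, k<8 with i+j+k=18.
For each i, j ranges over max(0,18-i-7)..min(5,18-i):
  i=0: j in [11,5] -> 0
  i=1: j in [10,5] -> 0
  i=2: j in [9,5] -> 0
  i=3: j in [8,5] -> 0
  i=4: j in [7,5] -> 0
  i=5: j in [6,5] -> 0
  i=6: j in [5,5] -> 1
H(18) = 0+0+0+0+0+0+1 = 1


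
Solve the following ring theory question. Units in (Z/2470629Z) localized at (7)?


Local ring = Z/823543Z.
phi(823543) = 7^6*(7-1) = 705894


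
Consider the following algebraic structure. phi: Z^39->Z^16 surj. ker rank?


rank(ker) = 39-16 = 23


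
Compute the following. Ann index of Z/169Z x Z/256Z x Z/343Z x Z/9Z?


Exponent = lcm of the cyclic orders; pairwise coprime => product.
13^2*2^8*7^3*3^2=169*256*343*9=133555968


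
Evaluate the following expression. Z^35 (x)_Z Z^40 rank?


rank(M(x)N) = rank(M)*rank(N)
35*40 = 1400


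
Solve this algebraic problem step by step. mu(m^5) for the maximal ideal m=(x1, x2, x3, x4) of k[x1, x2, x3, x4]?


Graded Nakayama: mu(m^d) = dim_k (m^d/m^(d+1)) = #degree-5 monomials in 4 vars
C(n+d-1,d)=C(8,5)=56


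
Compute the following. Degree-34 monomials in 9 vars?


C(d+n-1,n-1)=C(42,8)=118030185


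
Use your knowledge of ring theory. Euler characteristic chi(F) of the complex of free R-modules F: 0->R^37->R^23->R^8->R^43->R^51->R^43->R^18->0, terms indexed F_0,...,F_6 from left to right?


chi = sum (-1)^i * rank:
(-1)^0*37=37
(-1)^1*23=-23
(-1)^2*8=8
(-1)^3*43=-43
(-1)^4*51=51
(-1)^5*43=-43
(-1)^6*18=18
chi=5


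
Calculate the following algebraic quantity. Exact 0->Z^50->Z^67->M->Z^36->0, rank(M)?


Alt sum=0:
(-1)^0*50 + (-1)^1*67 + (-1)^2*? + (-1)^3*36=0
rank(M)=53


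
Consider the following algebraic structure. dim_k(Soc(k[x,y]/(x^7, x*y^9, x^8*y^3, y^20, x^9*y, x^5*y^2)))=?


Socle = ann(m) = span of standard monomials u with x*u, y*u in I (staircase corners).
Redundant generators: x^8*y^3, x^9*y
Minimal generators: x^7, x^5*y^2, x*y^9, y^20
Corners: y^19, x^4y^8, x^6y
Socle dim=3


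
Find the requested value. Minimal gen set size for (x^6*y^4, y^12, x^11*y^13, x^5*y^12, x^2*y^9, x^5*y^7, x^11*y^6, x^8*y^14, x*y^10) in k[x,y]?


Remove redundant (divisible by others).
x^11*y^13 redundant.
x^8*y^14 redundant.
x^11*y^6 redundant.
x^5*y^12 redundant.
Min: x^6*y^4, x^5*y^7, x^2*y^9, x*y^10, y^12
Count=5


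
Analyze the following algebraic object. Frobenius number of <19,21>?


gcd(19,21)=1 => F=ab-a-b=19*21-19-21=399-40=359


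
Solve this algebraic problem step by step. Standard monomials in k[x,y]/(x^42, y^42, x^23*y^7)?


k[x,y]/I, I = (x^42, y^42, x^23*y^7)
Rect: 42x42=1764. Corner: (42-23)x(42-7)=665.
dim = 1764-665 = 1099


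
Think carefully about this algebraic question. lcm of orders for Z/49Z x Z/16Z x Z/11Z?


Exponent = lcm of the cyclic orders; pairwise coprime => product.
7^2*2^4*11^1=49*16*11=8624


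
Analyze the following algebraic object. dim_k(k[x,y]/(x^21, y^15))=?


Basis: x^i*y^j, i<21, j<15
21*15=315


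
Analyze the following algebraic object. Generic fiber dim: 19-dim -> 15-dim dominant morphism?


dim(fiber)=dim(X)-dim(Y)=19-15=4


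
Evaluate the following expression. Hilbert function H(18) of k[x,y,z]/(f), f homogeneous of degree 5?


C(20,2)-C(15,2)=190-105=85


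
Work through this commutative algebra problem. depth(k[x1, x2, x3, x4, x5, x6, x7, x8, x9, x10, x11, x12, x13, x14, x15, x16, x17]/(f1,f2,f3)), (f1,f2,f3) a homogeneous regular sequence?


depth(R)=17
depth(R/I)=17-3=14


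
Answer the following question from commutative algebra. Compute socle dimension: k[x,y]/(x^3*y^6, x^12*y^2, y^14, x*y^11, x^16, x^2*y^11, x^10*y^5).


Socle = ann(m) = span of standard monomials u with x*u, y*u in I (staircase corners).
Redundant generators: x^2*y^11
Minimal generators: x^16, x^12*y^2, x^10*y^5, x^3*y^6, x*y^11, y^14
Corners: y^13, x^2y^10, x^9y^5, x^11y^4, x^15y
Socle dim=5


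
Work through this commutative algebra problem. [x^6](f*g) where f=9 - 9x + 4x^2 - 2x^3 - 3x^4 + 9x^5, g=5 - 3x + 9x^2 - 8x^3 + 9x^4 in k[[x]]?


[x^6] = sum a_i*b_j, i+j=6
  4*9=36
  -2*-8=16
  -3*9=-27
  9*-3=-27
Sum=-2


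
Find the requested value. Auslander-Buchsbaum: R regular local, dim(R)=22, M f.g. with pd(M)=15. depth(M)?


pd+depth=depth(R)=22
depth=22-15=7


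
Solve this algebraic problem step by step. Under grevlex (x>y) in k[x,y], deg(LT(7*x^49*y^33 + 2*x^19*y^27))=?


LT: 7*x^49*y^33
deg_x=49, deg_y=33
Total=49+33=82


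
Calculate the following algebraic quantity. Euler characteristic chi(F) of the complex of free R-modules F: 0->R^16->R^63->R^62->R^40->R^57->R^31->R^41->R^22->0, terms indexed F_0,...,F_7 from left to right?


chi = sum (-1)^i * rank:
(-1)^0*16=16
(-1)^1*63=-63
(-1)^2*62=62
(-1)^3*40=-40
(-1)^4*57=57
(-1)^5*31=-31
(-1)^6*41=41
(-1)^7*22=-22
chi=20


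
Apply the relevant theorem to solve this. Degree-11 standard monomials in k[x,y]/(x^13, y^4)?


k[x,y], I = (x^13, y^4), d = 11
Need i < 13 and d-i < 4.
Range: 8 <= i <= 11.
H(11) = 4


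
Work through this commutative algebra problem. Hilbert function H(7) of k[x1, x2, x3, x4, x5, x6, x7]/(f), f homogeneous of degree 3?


C(13,6)-C(10,6)=1716-210=1506


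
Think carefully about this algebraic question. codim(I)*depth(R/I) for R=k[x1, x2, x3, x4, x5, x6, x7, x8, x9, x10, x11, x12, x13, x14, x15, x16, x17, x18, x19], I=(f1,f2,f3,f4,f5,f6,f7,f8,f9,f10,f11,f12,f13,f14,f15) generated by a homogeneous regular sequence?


codim=15, depth=dim(R/I)=19-15=4
Product=15*4=60


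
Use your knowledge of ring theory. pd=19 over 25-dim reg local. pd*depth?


pd+depth=25
depth=25-19=6
pd*depth=19*6=114


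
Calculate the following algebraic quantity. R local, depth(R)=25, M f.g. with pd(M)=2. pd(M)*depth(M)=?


pd+depth=25
depth=25-2=23
pd*depth=2*23=46


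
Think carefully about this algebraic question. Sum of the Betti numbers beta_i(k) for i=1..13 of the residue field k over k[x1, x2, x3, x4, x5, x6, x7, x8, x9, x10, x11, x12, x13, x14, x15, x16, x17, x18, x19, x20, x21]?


Koszul resolution: beta_i(k)=C(n,i), n=21
C(21,1)=21, C(21,2)=210, C(21,3)=1330, C(21,4)=5985, C(21,5)=20349, C(21,6)=54264, C(21,7)=116280, C(21,8)=203490, C(21,9)=293930, C(21,10)=352716, C(21,11)=352716, C(21,12)=293930, C(21,13)=203490
Sum=1898711


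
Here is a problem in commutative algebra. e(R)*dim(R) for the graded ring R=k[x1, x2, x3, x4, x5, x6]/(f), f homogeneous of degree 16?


e(R)=deg(f)=16, dim(R)=6-1=5
e*dim=16*5=80


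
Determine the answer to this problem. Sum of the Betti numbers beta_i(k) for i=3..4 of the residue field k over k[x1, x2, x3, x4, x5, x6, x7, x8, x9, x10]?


Koszul resolution: beta_i(k)=C(n,i), n=10
C(10,3)=120, C(10,4)=210
Sum=330


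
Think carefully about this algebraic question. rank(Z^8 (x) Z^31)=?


rank(M(x)N) = rank(M)*rank(N)
8*31 = 248


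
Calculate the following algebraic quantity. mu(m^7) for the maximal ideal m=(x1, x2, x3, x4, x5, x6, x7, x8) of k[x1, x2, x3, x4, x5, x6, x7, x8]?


Graded Nakayama: mu(m^d) = dim_k (m^d/m^(d+1)) = #degree-7 monomials in 8 vars
C(n+d-1,d)=C(14,7)=3432


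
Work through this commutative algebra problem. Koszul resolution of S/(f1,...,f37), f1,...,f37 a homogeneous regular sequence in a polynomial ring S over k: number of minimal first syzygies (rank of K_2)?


Regular sequence => Koszul complex is the minimal free resolution.
Syz_1 minimally generated by Koszul relations f_i*e_j - f_j*e_i (i<j): mu(Syz_1) = beta_2 = C(m,2) = m(m-1)/2
m=37
37*36/2 = 666


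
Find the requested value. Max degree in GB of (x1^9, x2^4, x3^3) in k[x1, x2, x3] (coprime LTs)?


Pure powers, coprime LTs => already GB.
Degrees: 9, 4, 3
Max=9


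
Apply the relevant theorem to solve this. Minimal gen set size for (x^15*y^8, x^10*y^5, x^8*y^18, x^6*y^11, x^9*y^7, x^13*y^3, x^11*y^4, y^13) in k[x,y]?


Remove redundant (divisible by others).
x^15*y^8 redundant.
x^8*y^18 redundant.
Min: x^13*y^3, x^11*y^4, x^10*y^5, x^9*y^7, x^6*y^11, y^13
Count=6


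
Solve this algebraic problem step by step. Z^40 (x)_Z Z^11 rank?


rank(M(x)N) = rank(M)*rank(N)
40*11 = 440


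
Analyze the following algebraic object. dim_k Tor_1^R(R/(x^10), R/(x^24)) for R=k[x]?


Tor_1(R/I,R/J)=(I cap J)/IJ=(x^24)/(x^34)
dim=34-24=min(10,24)=10


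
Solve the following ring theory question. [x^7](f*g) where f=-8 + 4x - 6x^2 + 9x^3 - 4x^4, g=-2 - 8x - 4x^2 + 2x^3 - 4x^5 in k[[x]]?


[x^7] = sum a_i*b_j, i+j=7
  -6*-4=24
  -4*2=-8
Sum=16


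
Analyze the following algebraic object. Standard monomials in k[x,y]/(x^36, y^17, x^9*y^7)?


k[x,y]/I, I = (x^36, y^17, x^9*y^7)
Rect: 36x17=612. Corner: (36-9)x(17-7)=270.
dim = 612-270 = 342


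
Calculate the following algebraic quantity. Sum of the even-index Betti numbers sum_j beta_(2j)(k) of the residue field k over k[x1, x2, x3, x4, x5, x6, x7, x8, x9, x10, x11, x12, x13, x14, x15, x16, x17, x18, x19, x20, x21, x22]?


Koszul resolution: beta_i(k)=C(n,i), n=22
sum_even C(22,i) = 2^(n-1) = 2^21 = 2097152


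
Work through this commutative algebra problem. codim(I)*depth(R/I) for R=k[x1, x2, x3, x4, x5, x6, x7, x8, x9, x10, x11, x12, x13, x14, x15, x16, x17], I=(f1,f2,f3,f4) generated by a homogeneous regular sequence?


codim=4, depth=dim(R/I)=17-4=13
Product=4*13=52


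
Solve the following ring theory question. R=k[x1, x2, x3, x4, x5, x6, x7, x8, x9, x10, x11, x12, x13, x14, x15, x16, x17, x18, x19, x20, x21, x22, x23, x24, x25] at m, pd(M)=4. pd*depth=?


pd+depth=25
depth=25-4=21
pd*depth=4*21=84


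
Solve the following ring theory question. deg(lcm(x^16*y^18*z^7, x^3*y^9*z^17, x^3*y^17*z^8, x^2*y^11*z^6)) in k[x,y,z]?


lcm = componentwise max:
x: max(16,3,3,2)=16
y: max(18,9,17,11)=18
z: max(7,17,8,6)=17
Total=16+18+17=51


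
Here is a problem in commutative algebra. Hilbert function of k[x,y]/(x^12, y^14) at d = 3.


k[x,y], I = (x^12, y^14), d = 3
Need i < 12 and d-i < 14.
Range: 0 <= i <= 3.
H(3) = 4


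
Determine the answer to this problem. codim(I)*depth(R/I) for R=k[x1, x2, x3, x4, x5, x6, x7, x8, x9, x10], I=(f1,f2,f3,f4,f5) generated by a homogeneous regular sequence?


codim=5, depth=dim(R/I)=10-5=5
Product=5*5=25


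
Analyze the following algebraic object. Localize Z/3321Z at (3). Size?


3-primary part: 3321=3^4*41
Size=3^4=81
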